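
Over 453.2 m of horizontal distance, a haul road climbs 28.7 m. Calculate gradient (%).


Formula: Gradient = rise / run * 100
Gradient = 28.7 / 453.2 * 100 = 6.3%

6.3


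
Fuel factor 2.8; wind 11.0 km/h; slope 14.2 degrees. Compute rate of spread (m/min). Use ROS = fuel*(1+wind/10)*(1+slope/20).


Formula: ROS = fuel * (1 + wind/10) * (1 + slope/20)
Wind factor = 1 + 11.0/10 = 2.1
Slope factor = 1 + 14.2/20 = 1.71
ROS = 2.8 * 2.1 * 1.71 = 10.05 m/min

10.05


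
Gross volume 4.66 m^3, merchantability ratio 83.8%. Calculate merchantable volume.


Formula: MV = V_total * (merchantable_pct / 100)
Merchantable fraction = 83.8% / 100 = 0.838
MV = 4.66 m^3 * 0.838 = 3.905 m^3

3.905


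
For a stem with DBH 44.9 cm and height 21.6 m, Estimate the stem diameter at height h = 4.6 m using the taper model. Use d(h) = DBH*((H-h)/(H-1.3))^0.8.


Taper: d(h) = DBH * ((H - h) / (H - 1.3))^0.8
Numerator = H - h = 21.6 - 4.6 = 17.0 m
Denominator = H - 1.3 = 21.6 - 1.3 = 20.3 m
Ratio = 17.0 / 20.3 = 0.83744
d = 44.9 * 0.83744^0.8 = 39.0 cm

39.0


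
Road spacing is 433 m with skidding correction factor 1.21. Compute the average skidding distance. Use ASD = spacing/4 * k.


Formula: ASD = (spacing / 4) * correction
Uncorrected distance = spacing / 4 = 433 / 4 = 108.25 m
ASD = 108.25 * 1.21 = 131 m

131


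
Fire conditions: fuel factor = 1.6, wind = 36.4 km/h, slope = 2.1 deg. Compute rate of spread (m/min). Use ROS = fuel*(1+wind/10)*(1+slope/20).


Formula: ROS = fuel * (1 + wind/10) * (1 + slope/20)
Wind factor = 1 + 36.4/10 = 4.64
Slope factor = 1 + 2.1/20 = 1.105
ROS = 1.6 * 4.64 * 1.105 = 8.2 m/min

8.2


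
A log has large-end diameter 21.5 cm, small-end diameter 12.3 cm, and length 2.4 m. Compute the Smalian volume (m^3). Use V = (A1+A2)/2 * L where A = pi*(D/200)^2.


Smalian: V = (A1 + A2)/2 * L,  A = pi*(D/200)^2
A1 = pi*(21.5/200)^2 = 0.036305 m^2
A2 = pi*(12.3/200)^2 = 0.011882 m^2
V = (0.036305+0.011882)/2*2.4 = 0.0578 m^3

0.0578


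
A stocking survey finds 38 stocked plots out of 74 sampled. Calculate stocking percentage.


Formula: Stocking % = stocked plots / total plots * 100
Stocking = 38 / 74 * 100
Stocking = 0.5135 * 100 = 51.4%

51.4


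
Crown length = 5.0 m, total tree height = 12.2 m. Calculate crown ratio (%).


Formula: Crown Ratio = (Crown Length / Total Height) * 100
CR = (5.0 m / 12.2 m) * 100
CR = 0.4098 * 100 = 41.0%

41.0


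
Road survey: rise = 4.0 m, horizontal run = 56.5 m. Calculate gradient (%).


Formula: Gradient = rise / run * 100
Gradient = 4.0 / 56.5 * 100 = 7.1%

7.1


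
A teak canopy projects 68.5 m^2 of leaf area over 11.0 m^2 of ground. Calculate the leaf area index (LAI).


Formula: LAI = total leaf area / ground area  (dimensionless)
LAI = 68.5 m^2 / 11.0 m^2
LAI = 6.23

6.23


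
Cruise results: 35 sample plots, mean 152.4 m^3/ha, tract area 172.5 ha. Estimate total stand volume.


Formula: Total Volume = Mean Volume per ha * Total Area
Total Volume = 152.4 m^3/ha * 172.5 ha
Total Volume = 26289 m^3

26289


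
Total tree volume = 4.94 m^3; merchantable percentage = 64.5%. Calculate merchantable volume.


Formula: MV = V_total * (merchantable_pct / 100)
Merchantable fraction = 64.5% / 100 = 0.645
MV = 4.94 m^3 * 0.645 = 3.186 m^3

3.186


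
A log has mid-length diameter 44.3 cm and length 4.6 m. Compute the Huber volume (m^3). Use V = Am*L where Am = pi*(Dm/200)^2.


Huber: V = Am * L,  Am = pi*(Dm/200)^2
Am = pi*(44.3/200)^2 = 0.154134 m^2
V = 0.154134*4.6 = 0.709 m^3

0.709


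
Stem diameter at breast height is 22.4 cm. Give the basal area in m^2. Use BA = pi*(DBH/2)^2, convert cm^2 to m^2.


Formula: BA = pi * (DBH/2)^2 / 10000  (cm^2 to m^2)
Radius = DBH/2 = 22.4/2 = 11.2 cm
BA = pi * 11.2^2 / 10000
   = 394.0814 cm^2 / 10000
   = 0.0394 m^2

0.0394


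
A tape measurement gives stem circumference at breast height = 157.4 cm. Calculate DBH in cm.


Formula: DBH = C / pi
DBH = 157.4 / pi
pi = 3.14159...
DBH = 50.1 cm

50.1


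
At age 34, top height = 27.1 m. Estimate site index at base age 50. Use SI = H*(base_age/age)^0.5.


Formula: SI = H_dom * (base_age / age)^0.5
Age ratio = 50 / 34 = 1.47059
sqrt(age_ratio) = 1.21268
SI = 27.1 * 1.21268 = 32.9 m

32.9


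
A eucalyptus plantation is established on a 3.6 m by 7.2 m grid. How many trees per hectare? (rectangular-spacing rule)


Formula: TPH = 10000 m^2/ha / (spacing_x * spacing_y)
Area per tree = 3.6 m * 7.2 m = 25.92 m^2
TPH = 10000 / 25.92 = 386 trees/ha

386


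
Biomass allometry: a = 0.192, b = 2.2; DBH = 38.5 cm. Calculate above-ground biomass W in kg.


Formula: W = a * DBH^b  (allometric power law)
DBH^b = 38.5^2.2 = 3076.1932
W = 0.192 * 3076.1932 = 590.6 kg

590.6


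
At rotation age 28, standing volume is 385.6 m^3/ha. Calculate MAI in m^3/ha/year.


Formula: MAI = Total Volume / Stand Age
MAI = 385.6 m^3/ha / 28 years
MAI = 13.77 m^3/ha/year

13.77


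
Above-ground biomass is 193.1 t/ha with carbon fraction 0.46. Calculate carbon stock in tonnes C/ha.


Formula: Carbon Stock = Biomass * Carbon Fraction
C = 193.1 t/ha * 0.46
C = 88.8 t C/ha

88.8


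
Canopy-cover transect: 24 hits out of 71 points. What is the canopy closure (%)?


Formula: Canopy closure = covered points / total points * 100
Closure = 24 / 71 * 100
Closure = 0.338 * 100 = 33.8%

33.8


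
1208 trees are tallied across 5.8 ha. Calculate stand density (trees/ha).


Formula: Stand Density = N_trees / Area_ha
Density = 1208 trees / 5.8 ha
Density = 208 trees/ha

208


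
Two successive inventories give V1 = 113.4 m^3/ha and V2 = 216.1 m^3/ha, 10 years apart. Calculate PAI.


Formula: PAI = (V_T2 - V_T1) / (T2 - T1)
Volume increment = 216.1 - 113.4 = 102.7 m^3/ha
PAI = 102.7 / 10 = 10.27 m^3/ha/year

10.27


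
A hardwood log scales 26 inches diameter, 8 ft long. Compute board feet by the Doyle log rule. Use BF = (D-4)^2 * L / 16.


Doyle: BF = (D - 4)^2 * L / 16
Adjusted diameter = 26 - 4 = 22 in
(D-4)^2 = 22^2 = 484
BF = 484 * 8 / 16 = 242 BF

242


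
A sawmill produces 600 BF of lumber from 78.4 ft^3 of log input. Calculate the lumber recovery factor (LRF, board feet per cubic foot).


Formula: LRF = Lumber Output (BF) / Log Input (ft^3)
LRF = 600 BF / 78.4 ft^3
LRF = 7.65 BF/ft^3

7.65


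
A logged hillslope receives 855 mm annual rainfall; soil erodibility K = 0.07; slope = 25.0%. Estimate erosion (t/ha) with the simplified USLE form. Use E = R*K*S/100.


Formula: E = R * K * S / 100  (simplified USLE)
R * K = 855 * 0.07 = 59.85
E = 59.85 * 25.0 / 100 = 14.96 t/ha

14.96


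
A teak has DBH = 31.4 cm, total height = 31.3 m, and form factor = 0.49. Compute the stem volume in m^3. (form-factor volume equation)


Formula: V = pi * (DBH/200)^2 * H * ff
Radius = DBH/200 = 31.4/200 = 0.157 m
Radius^2 = 0.157^2 = 0.024649 m^2
V = pi * 0.024649 * 31.3 * 0.49
V = 1.188 m^3

1.188


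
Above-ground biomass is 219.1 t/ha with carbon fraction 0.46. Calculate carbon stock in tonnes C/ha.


Formula: Carbon Stock = Biomass * Carbon Fraction
C = 219.1 t/ha * 0.46
C = 100.8 t C/ha

100.8


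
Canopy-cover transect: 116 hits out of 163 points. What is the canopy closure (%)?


Formula: Canopy closure = covered points / total points * 100
Closure = 116 / 163 * 100
Closure = 0.7117 * 100 = 71.2%

71.2


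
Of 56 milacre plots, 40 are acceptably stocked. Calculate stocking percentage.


Formula: Stocking % = stocked plots / total plots * 100
Stocking = 40 / 56 * 100
Stocking = 0.7143 * 100 = 71.4%

71.4


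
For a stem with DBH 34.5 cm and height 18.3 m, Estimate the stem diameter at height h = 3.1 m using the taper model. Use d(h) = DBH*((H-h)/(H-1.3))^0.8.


Taper: d(h) = DBH * ((H - h) / (H - 1.3))^0.8
Numerator = H - h = 18.3 - 3.1 = 15.2 m
Denominator = H - 1.3 = 18.3 - 1.3 = 17.0 m
Ratio = 15.2 / 17.0 = 0.89412
d = 34.5 * 0.89412^0.8 = 31.5 cm

31.5


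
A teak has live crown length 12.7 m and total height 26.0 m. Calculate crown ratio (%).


Formula: Crown Ratio = (Crown Length / Total Height) * 100
CR = (12.7 m / 26.0 m) * 100
CR = 0.4885 * 100 = 48.8%

48.8


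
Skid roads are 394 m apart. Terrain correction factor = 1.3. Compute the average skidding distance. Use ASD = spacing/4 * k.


Formula: ASD = (spacing / 4) * correction
Uncorrected distance = spacing / 4 = 394 / 4 = 98.5 m
ASD = 98.5 * 1.3 = 128 m

128


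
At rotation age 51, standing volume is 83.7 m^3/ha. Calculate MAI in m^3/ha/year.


Formula: MAI = Total Volume / Stand Age
MAI = 83.7 m^3/ha / 51 years
MAI = 1.64 m^3/ha/year

1.64


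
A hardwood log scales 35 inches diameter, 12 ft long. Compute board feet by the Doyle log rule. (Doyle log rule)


Doyle: BF = (D - 4)^2 * L / 16
Adjusted diameter = 35 - 4 = 31 in
(D-4)^2 = 31^2 = 961
BF = 961 * 12 / 16 = 721 BF

721


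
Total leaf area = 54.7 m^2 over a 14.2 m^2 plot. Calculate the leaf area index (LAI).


Formula: LAI = total leaf area / ground area  (dimensionless)
LAI = 54.7 m^2 / 14.2 m^2
LAI = 3.85

3.85


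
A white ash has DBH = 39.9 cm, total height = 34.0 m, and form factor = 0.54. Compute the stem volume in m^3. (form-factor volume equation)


Formula: V = pi * (DBH/200)^2 * H * ff
Radius = DBH/200 = 39.9/200 = 0.1995 m
Radius^2 = 0.1995^2 = 0.03980025 m^2
V = pi * 0.03980025 * 34.0 * 0.54
V = 2.296 m^3

2.296


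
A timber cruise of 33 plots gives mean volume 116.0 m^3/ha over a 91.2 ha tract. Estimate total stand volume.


Formula: Total Volume = Mean Volume per ha * Total Area
Total Volume = 116.0 m^3/ha * 91.2 ha
Total Volume = 10579 m^3

10579


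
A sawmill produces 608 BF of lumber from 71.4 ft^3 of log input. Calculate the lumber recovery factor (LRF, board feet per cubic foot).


Formula: LRF = Lumber Output (BF) / Log Input (ft^3)
LRF = 608 BF / 71.4 ft^3
LRF = 8.52 BF/ft^3

8.52


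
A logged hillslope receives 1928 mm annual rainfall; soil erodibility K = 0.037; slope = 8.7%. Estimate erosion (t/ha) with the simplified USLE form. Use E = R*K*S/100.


Formula: E = R * K * S / 100  (simplified USLE)
R * K = 1928 * 0.037 = 71.336
E = 71.336 * 8.7 / 100 = 6.21 t/ha

6.21


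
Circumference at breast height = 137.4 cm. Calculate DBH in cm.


Formula: DBH = C / pi
DBH = 137.4 / pi
pi = 3.14159...
DBH = 43.7 cm

43.7


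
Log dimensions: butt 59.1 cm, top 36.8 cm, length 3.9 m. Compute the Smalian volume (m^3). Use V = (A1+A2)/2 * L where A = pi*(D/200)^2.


Smalian: V = (A1 + A2)/2 * L,  A = pi*(D/200)^2
A1 = pi*(59.1/200)^2 = 0.274325 m^2
A2 = pi*(36.8/200)^2 = 0.106362 m^2
V = (0.274325+0.106362)/2*3.9 = 0.7423 m^3

0.7423


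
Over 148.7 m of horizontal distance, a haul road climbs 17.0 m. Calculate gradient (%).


Formula: Gradient = rise / run * 100
Gradient = 17.0 / 148.7 * 100 = 11.4%

11.4


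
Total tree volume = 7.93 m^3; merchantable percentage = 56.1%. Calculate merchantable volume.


Formula: MV = V_total * (merchantable_pct / 100)
Merchantable fraction = 56.1% / 100 = 0.561
MV = 7.93 m^3 * 0.561 = 4.449 m^3

4.449


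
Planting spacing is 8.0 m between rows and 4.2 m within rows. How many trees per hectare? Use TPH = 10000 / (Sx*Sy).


Formula: TPH = 10000 m^2/ha / (spacing_x * spacing_y)
Area per tree = 8.0 m * 4.2 m = 33.6 m^2
TPH = 10000 / 33.6 = 298 trees/ha

298


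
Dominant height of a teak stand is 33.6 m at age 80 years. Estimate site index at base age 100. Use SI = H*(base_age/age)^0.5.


Formula: SI = H_dom * (base_age / age)^0.5
Age ratio = 100 / 80 = 1.25
sqrt(age_ratio) = 1.11803
SI = 33.6 * 1.11803 = 37.6 m

37.6


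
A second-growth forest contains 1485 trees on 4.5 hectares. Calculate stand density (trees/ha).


Formula: Stand Density = N_trees / Area_ha
Density = 1485 trees / 4.5 ha
Density = 330 trees/ha

330


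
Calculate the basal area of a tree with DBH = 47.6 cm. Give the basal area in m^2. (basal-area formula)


Formula: BA = pi * (DBH/2)^2 / 10000  (cm^2 to m^2)
Radius = DBH/2 = 47.6/2 = 23.8 cm
BA = pi * 23.8^2 / 10000
   = 1779.5237 cm^2 / 10000
   = 0.178 m^2

0.178


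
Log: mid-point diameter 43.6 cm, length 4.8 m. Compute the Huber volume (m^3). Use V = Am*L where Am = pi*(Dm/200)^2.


Huber: V = Am * L,  Am = pi*(Dm/200)^2
Am = pi*(43.6/200)^2 = 0.149301 m^2
V = 0.149301*4.8 = 0.7166 m^3

0.7166


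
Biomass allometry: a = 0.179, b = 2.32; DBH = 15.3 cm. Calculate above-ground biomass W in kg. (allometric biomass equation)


Formula: W = a * DBH^b  (allometric power law)
DBH^b = 15.3^2.32 = 560.3819
W = 0.179 * 560.3819 = 100.3 kg

100.3


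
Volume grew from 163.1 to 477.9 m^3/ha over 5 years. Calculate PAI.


Formula: PAI = (V_T2 - V_T1) / (T2 - T1)
Volume increment = 477.9 - 163.1 = 314.8 m^3/ha
PAI = 314.8 / 5 = 62.96 m^3/ha/year

62.96


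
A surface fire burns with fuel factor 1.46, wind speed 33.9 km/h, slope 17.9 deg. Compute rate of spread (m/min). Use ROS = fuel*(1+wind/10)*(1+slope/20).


Formula: ROS = fuel * (1 + wind/10) * (1 + slope/20)
Wind factor = 1 + 33.9/10 = 4.39
Slope factor = 1 + 17.9/20 = 1.895
ROS = 1.46 * 4.39 * 1.895 = 12.15 m/min

12.15


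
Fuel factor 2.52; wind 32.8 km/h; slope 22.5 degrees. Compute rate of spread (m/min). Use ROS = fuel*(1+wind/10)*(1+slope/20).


Formula: ROS = fuel * (1 + wind/10) * (1 + slope/20)
Wind factor = 1 + 32.8/10 = 4.28
Slope factor = 1 + 22.5/20 = 2.125
ROS = 2.52 * 4.28 * 2.125 = 22.92 m/min

22.92


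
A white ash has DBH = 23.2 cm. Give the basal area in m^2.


Formula: BA = pi * (DBH/2)^2 / 10000  (cm^2 to m^2)
Radius = DBH/2 = 23.2/2 = 11.6 cm
BA = pi * 11.6^2 / 10000
   = 422.7327 cm^2 / 10000
   = 0.0423 m^2

0.0423


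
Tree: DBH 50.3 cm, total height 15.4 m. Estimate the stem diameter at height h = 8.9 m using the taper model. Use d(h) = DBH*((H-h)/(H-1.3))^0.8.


Taper: d(h) = DBH * ((H - h) / (H - 1.3))^0.8
Numerator = H - h = 15.4 - 8.9 = 6.5 m
Denominator = H - 1.3 = 15.4 - 1.3 = 14.1 m
Ratio = 6.5 / 14.1 = 0.46099
d = 50.3 * 0.46099^0.8 = 27.1 cm

27.1


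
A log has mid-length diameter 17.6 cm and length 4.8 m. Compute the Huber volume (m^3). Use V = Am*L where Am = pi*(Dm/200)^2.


Huber: V = Am * L,  Am = pi*(Dm/200)^2
Am = pi*(17.6/200)^2 = 0.024328 m^2
V = 0.024328*4.8 = 0.1168 m^3

0.1168


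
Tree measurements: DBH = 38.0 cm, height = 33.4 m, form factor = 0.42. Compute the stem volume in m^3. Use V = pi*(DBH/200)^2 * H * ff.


Formula: V = pi * (DBH/200)^2 * H * ff
Radius = DBH/200 = 38.0/200 = 0.19 m
Radius^2 = 0.19^2 = 0.0361 m^2
V = pi * 0.0361 * 33.4 * 0.42
V = 1.591 m^3

1.591


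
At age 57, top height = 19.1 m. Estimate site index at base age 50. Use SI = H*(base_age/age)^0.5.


Formula: SI = H_dom * (base_age / age)^0.5
Age ratio = 50 / 57 = 0.87719
sqrt(age_ratio) = 0.93659
SI = 19.1 * 0.93659 = 17.9 m

17.9


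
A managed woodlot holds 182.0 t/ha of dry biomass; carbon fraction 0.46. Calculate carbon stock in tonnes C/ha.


Formula: Carbon Stock = Biomass * Carbon Fraction
C = 182.0 t/ha * 0.46
C = 83.7 t C/ha

83.7


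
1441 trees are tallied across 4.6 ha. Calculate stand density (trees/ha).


Formula: Stand Density = N_trees / Area_ha
Density = 1441 trees / 4.6 ha
Density = 313 trees/ha

313


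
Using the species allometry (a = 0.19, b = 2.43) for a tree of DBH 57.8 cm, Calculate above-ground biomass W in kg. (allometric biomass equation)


Formula: W = a * DBH^b  (allometric power law)
DBH^b = 57.8^2.43 = 19119.8573
W = 0.19 * 19119.8573 = 3632.8 kg

3632.8


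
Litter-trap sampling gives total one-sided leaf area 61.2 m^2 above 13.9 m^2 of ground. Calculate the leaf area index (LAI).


Formula: LAI = total leaf area / ground area  (dimensionless)
LAI = 61.2 m^2 / 13.9 m^2
LAI = 4.4

4.4


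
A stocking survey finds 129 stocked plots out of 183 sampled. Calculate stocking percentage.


Formula: Stocking % = stocked plots / total plots * 100
Stocking = 129 / 183 * 100
Stocking = 0.7049 * 100 = 70.5%

70.5


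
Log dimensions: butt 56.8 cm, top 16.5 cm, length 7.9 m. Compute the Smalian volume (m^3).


Smalian: V = (A1 + A2)/2 * L,  A = pi*(D/200)^2
A1 = pi*(56.8/200)^2 = 0.253388 m^2
A2 = pi*(16.5/200)^2 = 0.021382 m^2
V = (0.253388+0.021382)/2*7.9 = 1.0853 m^3

1.0853


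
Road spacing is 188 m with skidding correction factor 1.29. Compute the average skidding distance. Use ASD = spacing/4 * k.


Formula: ASD = (spacing / 4) * correction
Uncorrected distance = spacing / 4 = 188 / 4 = 47 m
ASD = 47 * 1.29 = 61 m

61


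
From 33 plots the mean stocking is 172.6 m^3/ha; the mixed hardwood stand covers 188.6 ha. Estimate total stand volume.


Formula: Total Volume = Mean Volume per ha * Total Area
Total Volume = 172.6 m^3/ha * 188.6 ha
Total Volume = 32552 m^3

32552


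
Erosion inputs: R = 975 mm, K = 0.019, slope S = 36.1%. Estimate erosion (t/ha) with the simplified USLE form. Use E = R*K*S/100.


Formula: E = R * K * S / 100  (simplified USLE)
R * K = 975 * 0.019 = 18.525
E = 18.525 * 36.1 / 100 = 6.69 t/ha

6.69


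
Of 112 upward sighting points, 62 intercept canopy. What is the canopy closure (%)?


Formula: Canopy closure = covered points / total points * 100
Closure = 62 / 112 * 100
Closure = 0.5536 * 100 = 55.4%

55.4


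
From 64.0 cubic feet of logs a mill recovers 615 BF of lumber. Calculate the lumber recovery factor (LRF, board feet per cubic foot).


Formula: LRF = Lumber Output (BF) / Log Input (ft^3)
LRF = 615 BF / 64.0 ft^3
LRF = 9.61 BF/ft^3

9.61


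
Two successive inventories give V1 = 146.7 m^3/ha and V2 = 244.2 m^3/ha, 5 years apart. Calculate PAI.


Formula: PAI = (V_T2 - V_T1) / (T2 - T1)
Volume increment = 244.2 - 146.7 = 97.5 m^3/ha
PAI = 97.5 / 5 = 19.5 m^3/ha/year

19.5


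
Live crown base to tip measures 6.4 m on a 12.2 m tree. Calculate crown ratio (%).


Formula: Crown Ratio = (Crown Length / Total Height) * 100
CR = (6.4 m / 12.2 m) * 100
CR = 0.5246 * 100 = 52.5%

52.5


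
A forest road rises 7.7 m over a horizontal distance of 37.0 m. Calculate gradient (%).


Formula: Gradient = rise / run * 100
Gradient = 7.7 / 37.0 * 100 = 20.8%

20.8


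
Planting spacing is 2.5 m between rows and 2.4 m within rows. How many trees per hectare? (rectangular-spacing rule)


Formula: TPH = 10000 m^2/ha / (spacing_x * spacing_y)
Area per tree = 2.5 m * 2.4 m = 6.0 m^2
TPH = 10000 / 6.0 = 1667 trees/ha

1667


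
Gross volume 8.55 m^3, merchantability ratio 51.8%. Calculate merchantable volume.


Formula: MV = V_total * (merchantable_pct / 100)
Merchantable fraction = 51.8% / 100 = 0.518
MV = 8.55 m^3 * 0.518 = 4.429 m^3

4.429


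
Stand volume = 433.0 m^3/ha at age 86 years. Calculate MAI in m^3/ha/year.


Formula: MAI = Total Volume / Stand Age
MAI = 433.0 m^3/ha / 86 years
MAI = 5.03 m^3/ha/year

5.03


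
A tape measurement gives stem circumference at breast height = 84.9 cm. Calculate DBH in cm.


Formula: DBH = C / pi
DBH = 84.9 / pi
pi = 3.14159...
DBH = 27.0 cm

27.0


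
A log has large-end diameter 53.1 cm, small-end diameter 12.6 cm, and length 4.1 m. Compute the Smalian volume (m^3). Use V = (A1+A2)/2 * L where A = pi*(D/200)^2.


Smalian: V = (A1 + A2)/2 * L,  A = pi*(D/200)^2
A1 = pi*(53.1/200)^2 = 0.221452 m^2
A2 = pi*(12.6/200)^2 = 0.012469 m^2
V = (0.221452+0.012469)/2*4.1 = 0.4795 m^3

0.4795


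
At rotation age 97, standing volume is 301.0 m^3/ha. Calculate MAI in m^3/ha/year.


Formula: MAI = Total Volume / Stand Age
MAI = 301.0 m^3/ha / 97 years
MAI = 3.1 m^3/ha/year

3.1


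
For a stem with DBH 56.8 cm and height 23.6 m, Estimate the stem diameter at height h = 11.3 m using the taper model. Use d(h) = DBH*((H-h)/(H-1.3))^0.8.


Taper: d(h) = DBH * ((H - h) / (H - 1.3))^0.8
Numerator = H - h = 23.6 - 11.3 = 12.3 m
Denominator = H - 1.3 = 23.6 - 1.3 = 22.3 m
Ratio = 12.3 / 22.3 = 0.55157
d = 56.8 * 0.55157^0.8 = 35.3 cm

35.3


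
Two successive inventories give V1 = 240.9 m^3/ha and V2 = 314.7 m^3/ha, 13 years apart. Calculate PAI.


Formula: PAI = (V_T2 - V_T1) / (T2 - T1)
Volume increment = 314.7 - 240.9 = 73.8 m^3/ha
PAI = 73.8 / 13 = 5.68 m^3/ha/year

5.68


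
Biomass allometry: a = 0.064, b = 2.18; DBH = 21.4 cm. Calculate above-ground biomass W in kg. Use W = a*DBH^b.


Formula: W = a * DBH^b  (allometric power law)
DBH^b = 21.4^2.18 = 794.8808
W = 0.064 * 794.8808 = 50.9 kg

50.9


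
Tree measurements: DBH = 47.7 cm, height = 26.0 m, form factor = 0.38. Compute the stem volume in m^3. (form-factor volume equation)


Formula: V = pi * (DBH/200)^2 * H * ff
Radius = DBH/200 = 47.7/200 = 0.2385 m
Radius^2 = 0.2385^2 = 0.05688225 m^2
V = pi * 0.05688225 * 26.0 * 0.38
V = 1.766 m^3

1.766


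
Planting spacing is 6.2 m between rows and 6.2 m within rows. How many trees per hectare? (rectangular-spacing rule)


Formula: TPH = 10000 m^2/ha / (spacing_x * spacing_y)
Area per tree = 6.2 m * 6.2 m = 38.44 m^2
TPH = 10000 / 38.44 = 260 trees/ha

260


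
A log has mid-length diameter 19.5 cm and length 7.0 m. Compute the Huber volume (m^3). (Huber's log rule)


Huber: V = Am * L,  Am = pi*(Dm/200)^2
Am = pi*(19.5/200)^2 = 0.029865 m^2
V = 0.029865*7.0 = 0.2091 m^3

0.2091


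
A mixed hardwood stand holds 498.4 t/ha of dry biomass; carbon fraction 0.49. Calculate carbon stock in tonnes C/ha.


Formula: Carbon Stock = Biomass * Carbon Fraction
C = 498.4 t/ha * 0.49
C = 244.2 t C/ha

244.2


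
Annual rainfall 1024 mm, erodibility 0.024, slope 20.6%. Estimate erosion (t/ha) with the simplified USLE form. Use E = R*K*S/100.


Formula: E = R * K * S / 100  (simplified USLE)
R * K = 1024 * 0.024 = 24.576
E = 24.576 * 20.6 / 100 = 5.06 t/ha

5.06


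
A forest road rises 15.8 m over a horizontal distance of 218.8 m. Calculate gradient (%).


Formula: Gradient = rise / run * 100
Gradient = 15.8 / 218.8 * 100 = 7.2%

7.2


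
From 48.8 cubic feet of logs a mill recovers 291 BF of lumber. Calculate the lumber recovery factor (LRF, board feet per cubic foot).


Formula: LRF = Lumber Output (BF) / Log Input (ft^3)
LRF = 291 BF / 48.8 ft^3
LRF = 5.96 BF/ft^3

5.96


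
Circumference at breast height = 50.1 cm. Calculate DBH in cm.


Formula: DBH = C / pi
DBH = 50.1 / pi
pi = 3.14159...
DBH = 15.9 cm

15.9


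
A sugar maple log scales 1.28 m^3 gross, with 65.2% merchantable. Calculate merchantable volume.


Formula: MV = V_total * (merchantable_pct / 100)
Merchantable fraction = 65.2% / 100 = 0.652
MV = 1.28 m^3 * 0.652 = 0.835 m^3

0.835


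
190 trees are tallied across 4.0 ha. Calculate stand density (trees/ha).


Formula: Stand Density = N_trees / Area_ha
Density = 190 trees / 4.0 ha
Density = 48 trees/ha

48


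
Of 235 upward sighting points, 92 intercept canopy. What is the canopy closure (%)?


Formula: Canopy closure = covered points / total points * 100
Closure = 92 / 235 * 100
Closure = 0.3915 * 100 = 39.1%

39.1


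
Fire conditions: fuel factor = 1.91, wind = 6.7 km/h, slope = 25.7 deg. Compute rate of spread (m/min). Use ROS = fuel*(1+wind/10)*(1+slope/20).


Formula: ROS = fuel * (1 + wind/10) * (1 + slope/20)
Wind factor = 1 + 6.7/10 = 1.67
Slope factor = 1 + 25.7/20 = 2.285
ROS = 1.91 * 1.67 * 2.285 = 7.29 m/min

7.29


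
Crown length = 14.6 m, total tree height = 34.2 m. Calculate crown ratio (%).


Formula: Crown Ratio = (Crown Length / Total Height) * 100
CR = (14.6 m / 34.2 m) * 100
CR = 0.4269 * 100 = 42.7%

42.7


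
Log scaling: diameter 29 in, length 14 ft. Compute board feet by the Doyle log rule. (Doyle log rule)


Doyle: BF = (D - 4)^2 * L / 16
Adjusted diameter = 29 - 4 = 25 in
(D-4)^2 = 25^2 = 625
BF = 625 * 14 / 16 = 547 BF

547


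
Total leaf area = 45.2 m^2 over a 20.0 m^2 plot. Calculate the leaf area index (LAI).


Formula: LAI = total leaf area / ground area  (dimensionless)
LAI = 45.2 m^2 / 20.0 m^2
LAI = 2.26

2.26


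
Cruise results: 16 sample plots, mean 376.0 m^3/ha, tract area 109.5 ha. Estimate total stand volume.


Formula: Total Volume = Mean Volume per ha * Total Area
Total Volume = 376.0 m^3/ha * 109.5 ha
Total Volume = 41172 m^3

41172


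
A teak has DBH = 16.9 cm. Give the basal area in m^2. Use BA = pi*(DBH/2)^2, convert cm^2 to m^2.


Formula: BA = pi * (DBH/2)^2 / 10000  (cm^2 to m^2)
Radius = DBH/2 = 16.9/2 = 8.45 cm
BA = pi * 8.45^2 / 10000
   = 224.3176 cm^2 / 10000
   = 0.0224 m^2

0.0224


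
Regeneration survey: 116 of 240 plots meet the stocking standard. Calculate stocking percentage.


Formula: Stocking % = stocked plots / total plots * 100
Stocking = 116 / 240 * 100
Stocking = 0.4833 * 100 = 48.3%

48.3


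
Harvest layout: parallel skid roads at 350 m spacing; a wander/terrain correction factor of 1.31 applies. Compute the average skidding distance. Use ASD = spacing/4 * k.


Formula: ASD = (spacing / 4) * correction
Uncorrected distance = spacing / 4 = 350 / 4 = 87.5 m
ASD = 87.5 * 1.31 = 115 m

115


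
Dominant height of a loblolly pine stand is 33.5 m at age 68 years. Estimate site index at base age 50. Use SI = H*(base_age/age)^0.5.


Formula: SI = H_dom * (base_age / age)^0.5
Age ratio = 50 / 68 = 0.73529
sqrt(age_ratio) = 0.85749
SI = 33.5 * 0.85749 = 28.7 m

28.7


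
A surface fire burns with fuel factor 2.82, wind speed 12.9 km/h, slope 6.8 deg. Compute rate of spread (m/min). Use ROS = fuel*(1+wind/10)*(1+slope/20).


Formula: ROS = fuel * (1 + wind/10) * (1 + slope/20)
Wind factor = 1 + 12.9/10 = 2.29
Slope factor = 1 + 6.8/20 = 1.34
ROS = 2.82 * 2.29 * 1.34 = 8.65 m/min

8.65


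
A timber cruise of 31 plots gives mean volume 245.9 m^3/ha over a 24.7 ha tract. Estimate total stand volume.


Formula: Total Volume = Mean Volume per ha * Total Area
Total Volume = 245.9 m^3/ha * 24.7 ha
Total Volume = 6074 m^3

6074


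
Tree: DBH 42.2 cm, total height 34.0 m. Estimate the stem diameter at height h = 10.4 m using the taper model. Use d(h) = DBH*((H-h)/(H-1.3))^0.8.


Taper: d(h) = DBH * ((H - h) / (H - 1.3))^0.8
Numerator = H - h = 34.0 - 10.4 = 23.6 m
Denominator = H - 1.3 = 34.0 - 1.3 = 32.7 m
Ratio = 23.6 / 32.7 = 0.72171
d = 42.2 * 0.72171^0.8 = 32.5 cm

32.5


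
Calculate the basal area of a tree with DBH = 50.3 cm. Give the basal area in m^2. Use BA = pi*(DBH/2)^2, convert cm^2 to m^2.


Formula: BA = pi * (DBH/2)^2 / 10000  (cm^2 to m^2)
Radius = DBH/2 = 50.3/2 = 25.15 cm
BA = pi * 25.15^2 / 10000
   = 1987.128 cm^2 / 10000
   = 0.1987 m^2

0.1987


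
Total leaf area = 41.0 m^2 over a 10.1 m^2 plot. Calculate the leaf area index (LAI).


Formula: LAI = total leaf area / ground area  (dimensionless)
LAI = 41.0 m^2 / 10.1 m^2
LAI = 4.06

4.06


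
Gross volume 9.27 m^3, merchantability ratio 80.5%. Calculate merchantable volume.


Formula: MV = V_total * (merchantable_pct / 100)
Merchantable fraction = 80.5% / 100 = 0.805
MV = 9.27 m^3 * 0.805 = 7.462 m^3

7.462


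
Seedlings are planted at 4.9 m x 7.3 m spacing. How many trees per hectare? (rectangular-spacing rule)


Formula: TPH = 10000 m^2/ha / (spacing_x * spacing_y)
Area per tree = 4.9 m * 7.3 m = 35.77 m^2
TPH = 10000 / 35.77 = 280 trees/ha

280


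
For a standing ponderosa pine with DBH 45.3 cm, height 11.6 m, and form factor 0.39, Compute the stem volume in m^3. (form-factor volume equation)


Formula: V = pi * (DBH/200)^2 * H * ff
Radius = DBH/200 = 45.3/200 = 0.2265 m
Radius^2 = 0.2265^2 = 0.05130225 m^2
V = pi * 0.05130225 * 11.6 * 0.39
V = 0.729 m^3

0.729


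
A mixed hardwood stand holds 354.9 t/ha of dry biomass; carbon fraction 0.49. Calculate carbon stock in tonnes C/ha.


Formula: Carbon Stock = Biomass * Carbon Fraction
C = 354.9 t/ha * 0.49
C = 173.9 t C/ha

173.9


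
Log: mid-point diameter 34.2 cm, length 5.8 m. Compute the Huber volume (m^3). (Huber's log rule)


Huber: V = Am * L,  Am = pi*(Dm/200)^2
Am = pi*(34.2/200)^2 = 0.091863 m^2
V = 0.091863*5.8 = 0.5328 m^3

0.5328


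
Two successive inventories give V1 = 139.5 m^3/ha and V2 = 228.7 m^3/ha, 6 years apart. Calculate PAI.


Formula: PAI = (V_T2 - V_T1) / (T2 - T1)
Volume increment = 228.7 - 139.5 = 89.2 m^3/ha
PAI = 89.2 / 6 = 14.87 m^3/ha/year

14.87


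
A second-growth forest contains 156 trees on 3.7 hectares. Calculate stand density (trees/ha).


Formula: Stand Density = N_trees / Area_ha
Density = 156 trees / 3.7 ha
Density = 42 trees/ha

42


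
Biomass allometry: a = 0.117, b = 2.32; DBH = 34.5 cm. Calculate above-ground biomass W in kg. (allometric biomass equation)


Formula: W = a * DBH^b  (allometric power law)
DBH^b = 34.5^2.32 = 3696.071
W = 0.117 * 3696.071 = 432.4 kg

432.4


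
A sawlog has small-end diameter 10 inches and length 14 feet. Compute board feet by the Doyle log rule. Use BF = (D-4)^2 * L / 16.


Doyle: BF = (D - 4)^2 * L / 16
Adjusted diameter = 10 - 4 = 6 in
(D-4)^2 = 6^2 = 36
BF = 36 * 14 / 16 = 32 BF

32


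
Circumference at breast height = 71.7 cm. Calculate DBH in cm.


Formula: DBH = C / pi
DBH = 71.7 / pi
pi = 3.14159...
DBH = 22.8 cm

22.8


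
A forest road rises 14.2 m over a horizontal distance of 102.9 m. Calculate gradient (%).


Formula: Gradient = rise / run * 100
Gradient = 14.2 / 102.9 * 100 = 13.8%

13.8


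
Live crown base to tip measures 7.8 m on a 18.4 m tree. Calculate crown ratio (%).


Formula: Crown Ratio = (Crown Length / Total Height) * 100
CR = (7.8 m / 18.4 m) * 100
CR = 0.4239 * 100 = 42.4%

42.4


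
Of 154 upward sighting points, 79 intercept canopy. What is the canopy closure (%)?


Formula: Canopy closure = covered points / total points * 100
Closure = 79 / 154 * 100
Closure = 0.513 * 100 = 51.3%

51.3


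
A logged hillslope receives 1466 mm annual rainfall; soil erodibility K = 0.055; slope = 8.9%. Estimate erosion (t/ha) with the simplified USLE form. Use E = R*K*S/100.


Formula: E = R * K * S / 100  (simplified USLE)
R * K = 1466 * 0.055 = 80.63
E = 80.63 * 8.9 / 100 = 7.18 t/ha

7.18


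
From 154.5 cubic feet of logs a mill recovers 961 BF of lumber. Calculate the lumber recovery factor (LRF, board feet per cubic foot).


Formula: LRF = Lumber Output (BF) / Log Input (ft^3)
LRF = 961 BF / 154.5 ft^3
LRF = 6.22 BF/ft^3

6.22


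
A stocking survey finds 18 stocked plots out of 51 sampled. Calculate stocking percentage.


Formula: Stocking % = stocked plots / total plots * 100
Stocking = 18 / 51 * 100
Stocking = 0.3529 * 100 = 35.3%

35.3


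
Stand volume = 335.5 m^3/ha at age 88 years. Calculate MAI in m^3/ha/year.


Formula: MAI = Total Volume / Stand Age
MAI = 335.5 m^3/ha / 88 years
MAI = 3.81 m^3/ha/year

3.81


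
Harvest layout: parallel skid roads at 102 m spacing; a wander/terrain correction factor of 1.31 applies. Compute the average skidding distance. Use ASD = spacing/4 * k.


Formula: ASD = (spacing / 4) * correction
Uncorrected distance = spacing / 4 = 102 / 4 = 25.5 m
ASD = 25.5 * 1.31 = 33 m

33


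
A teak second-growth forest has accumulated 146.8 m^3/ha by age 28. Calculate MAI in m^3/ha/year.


Formula: MAI = Total Volume / Stand Age
MAI = 146.8 m^3/ha / 28 years
MAI = 5.24 m^3/ha/year

5.24


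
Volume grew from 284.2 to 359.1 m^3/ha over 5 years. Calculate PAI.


Formula: PAI = (V_T2 - V_T1) / (T2 - T1)
Volume increment = 359.1 - 284.2 = 74.9 m^3/ha
PAI = 74.9 / 5 = 14.98 m^3/ha/year

14.98


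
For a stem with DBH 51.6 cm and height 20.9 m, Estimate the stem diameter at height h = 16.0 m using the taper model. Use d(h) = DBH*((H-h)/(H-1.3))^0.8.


Taper: d(h) = DBH * ((H - h) / (H - 1.3))^0.8
Numerator = H - h = 20.9 - 16.0 = 4.9 m
Denominator = H - 1.3 = 20.9 - 1.3 = 19.6 m
Ratio = 4.9 / 19.6 = 0.25
d = 51.6 * 0.25^0.8 = 17.0 cm

17.0


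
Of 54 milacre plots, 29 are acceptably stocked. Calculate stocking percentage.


Formula: Stocking % = stocked plots / total plots * 100
Stocking = 29 / 54 * 100
Stocking = 0.537 * 100 = 53.7%

53.7


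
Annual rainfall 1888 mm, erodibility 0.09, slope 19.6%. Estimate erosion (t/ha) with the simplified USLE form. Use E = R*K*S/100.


Formula: E = R * K * S / 100  (simplified USLE)
R * K = 1888 * 0.09 = 169.92
E = 169.92 * 19.6 / 100 = 33.3 t/ha

33.3


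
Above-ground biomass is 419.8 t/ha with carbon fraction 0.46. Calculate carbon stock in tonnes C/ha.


Formula: Carbon Stock = Biomass * Carbon Fraction
C = 419.8 t/ha * 0.46
C = 193.1 t C/ha

193.1


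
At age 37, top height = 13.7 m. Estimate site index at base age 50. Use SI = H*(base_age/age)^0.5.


Formula: SI = H_dom * (base_age / age)^0.5
Age ratio = 50 / 37 = 1.35135
sqrt(age_ratio) = 1.16248
SI = 13.7 * 1.16248 = 15.9 m

15.9


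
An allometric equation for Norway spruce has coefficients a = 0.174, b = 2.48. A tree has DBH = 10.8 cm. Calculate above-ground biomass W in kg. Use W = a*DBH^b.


Formula: W = a * DBH^b  (allometric power law)
DBH^b = 10.8^2.48 = 365.503
W = 0.174 * 365.503 = 63.6 kg

63.6


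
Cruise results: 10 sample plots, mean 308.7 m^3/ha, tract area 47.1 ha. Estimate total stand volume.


Formula: Total Volume = Mean Volume per ha * Total Area
Total Volume = 308.7 m^3/ha * 47.1 ha
Total Volume = 14540 m^3

14540


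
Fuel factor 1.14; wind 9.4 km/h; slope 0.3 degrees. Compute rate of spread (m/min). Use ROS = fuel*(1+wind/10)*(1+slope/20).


Formula: ROS = fuel * (1 + wind/10) * (1 + slope/20)
Wind factor = 1 + 9.4/10 = 1.94
Slope factor = 1 + 0.3/20 = 1.015
ROS = 1.14 * 1.94 * 1.015 = 2.24 m/min

2.24


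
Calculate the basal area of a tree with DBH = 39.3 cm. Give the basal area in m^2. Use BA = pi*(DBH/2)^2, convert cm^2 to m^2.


Formula: BA = pi * (DBH/2)^2 / 10000  (cm^2 to m^2)
Radius = DBH/2 = 39.3/2 = 19.65 cm
BA = pi * 19.65^2 / 10000
   = 1213.0396 cm^2 / 10000
   = 0.1213 m^2

0.1213


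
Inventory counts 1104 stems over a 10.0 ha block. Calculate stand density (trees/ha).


Formula: Stand Density = N_trees / Area_ha
Density = 1104 trees / 10.0 ha
Density = 110 trees/ha

110


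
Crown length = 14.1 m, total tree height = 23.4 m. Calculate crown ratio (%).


Formula: Crown Ratio = (Crown Length / Total Height) * 100
CR = (14.1 m / 23.4 m) * 100
CR = 0.6026 * 100 = 60.3%

60.3


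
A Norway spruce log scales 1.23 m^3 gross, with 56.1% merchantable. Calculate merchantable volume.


Formula: MV = V_total * (merchantable_pct / 100)
Merchantable fraction = 56.1% / 100 = 0.561
MV = 1.23 m^3 * 0.561 = 0.69 m^3

0.69


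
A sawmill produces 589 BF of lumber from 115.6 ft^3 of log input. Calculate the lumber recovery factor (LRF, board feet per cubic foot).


Formula: LRF = Lumber Output (BF) / Log Input (ft^3)
LRF = 589 BF / 115.6 ft^3
LRF = 5.1 BF/ft^3

5.1


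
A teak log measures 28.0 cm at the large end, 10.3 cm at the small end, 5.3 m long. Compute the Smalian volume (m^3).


Smalian: V = (A1 + A2)/2 * L,  A = pi*(D/200)^2
A1 = pi*(28.0/200)^2 = 0.061575 m^2
A2 = pi*(10.3/200)^2 = 0.008332 m^2
V = (0.061575+0.008332)/2*5.3 = 0.1853 m^3

0.1853


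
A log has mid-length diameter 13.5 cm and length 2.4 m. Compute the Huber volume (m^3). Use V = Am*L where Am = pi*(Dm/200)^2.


Huber: V = Am * L,  Am = pi*(Dm/200)^2
Am = pi*(13.5/200)^2 = 0.014314 m^2
V = 0.014314*2.4 = 0.0344 m^3

0.0344


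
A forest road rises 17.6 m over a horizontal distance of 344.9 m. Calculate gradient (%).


Formula: Gradient = rise / run * 100
Gradient = 17.6 / 344.9 * 100 = 5.1%

5.1


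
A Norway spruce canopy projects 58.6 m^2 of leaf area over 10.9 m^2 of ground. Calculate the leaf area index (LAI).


Formula: LAI = total leaf area / ground area  (dimensionless)
LAI = 58.6 m^2 / 10.9 m^2
LAI = 5.38

5.38


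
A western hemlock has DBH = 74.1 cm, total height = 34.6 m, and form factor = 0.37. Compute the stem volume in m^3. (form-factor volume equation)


Formula: V = pi * (DBH/200)^2 * H * ff
Radius = DBH/200 = 74.1/200 = 0.3705 m
Radius^2 = 0.3705^2 = 0.13727025 m^2
V = pi * 0.13727025 * 34.6 * 0.37
V = 5.521 m^3

5.521


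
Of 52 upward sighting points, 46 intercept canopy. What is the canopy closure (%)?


Formula: Canopy closure = covered points / total points * 100
Closure = 46 / 52 * 100
Closure = 0.8846 * 100 = 88.5%

88.5


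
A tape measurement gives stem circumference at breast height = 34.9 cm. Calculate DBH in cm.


Formula: DBH = C / pi
DBH = 34.9 / pi
pi = 3.14159...
DBH = 11.1 cm

11.1


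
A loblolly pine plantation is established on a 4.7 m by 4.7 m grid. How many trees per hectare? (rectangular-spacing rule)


Formula: TPH = 10000 m^2/ha / (spacing_x * spacing_y)
Area per tree = 4.7 m * 4.7 m = 22.09 m^2
TPH = 10000 / 22.09 = 453 trees/ha

453


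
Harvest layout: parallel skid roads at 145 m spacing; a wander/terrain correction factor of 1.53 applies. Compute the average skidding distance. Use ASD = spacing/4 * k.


Formula: ASD = (spacing / 4) * correction
Uncorrected distance = spacing / 4 = 145 / 4 = 36.25 m
ASD = 36.25 * 1.53 = 55 m

55


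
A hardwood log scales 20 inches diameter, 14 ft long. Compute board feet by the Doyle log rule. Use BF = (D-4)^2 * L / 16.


Doyle: BF = (D - 4)^2 * L / 16
Adjusted diameter = 20 - 4 = 16 in
(D-4)^2 = 16^2 = 256
BF = 256 * 14 / 16 = 224 BF

224


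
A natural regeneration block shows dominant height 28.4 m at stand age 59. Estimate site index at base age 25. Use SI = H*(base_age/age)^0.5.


Formula: SI = H_dom * (base_age / age)^0.5
Age ratio = 25 / 59 = 0.42373
sqrt(age_ratio) = 0.65094
SI = 28.4 * 0.65094 = 18.5 m

18.5


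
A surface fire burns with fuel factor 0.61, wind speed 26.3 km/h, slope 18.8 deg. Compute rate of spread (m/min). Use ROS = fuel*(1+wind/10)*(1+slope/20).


Formula: ROS = fuel * (1 + wind/10) * (1 + slope/20)
Wind factor = 1 + 26.3/10 = 3.63
Slope factor = 1 + 18.8/20 = 1.94
ROS = 0.61 * 3.63 * 1.94 = 4.3 m/min

4.3


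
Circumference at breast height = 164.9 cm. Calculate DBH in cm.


Formula: DBH = C / pi
DBH = 164.9 / pi
pi = 3.14159...
DBH = 52.5 cm

52.5


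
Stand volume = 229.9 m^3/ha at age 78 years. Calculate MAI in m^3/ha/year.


Formula: MAI = Total Volume / Stand Age
MAI = 229.9 m^3/ha / 78 years
MAI = 2.95 m^3/ha/year

2.95


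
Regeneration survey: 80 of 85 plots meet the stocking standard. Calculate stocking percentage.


Formula: Stocking % = stocked plots / total plots * 100
Stocking = 80 / 85 * 100
Stocking = 0.9412 * 100 = 94.1%

94.1


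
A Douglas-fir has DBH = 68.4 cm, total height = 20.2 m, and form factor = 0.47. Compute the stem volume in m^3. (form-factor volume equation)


Formula: V = pi * (DBH/200)^2 * H * ff
Radius = DBH/200 = 68.4/200 = 0.342 m
Radius^2 = 0.342^2 = 0.116964 m^2
V = pi * 0.116964 * 20.2 * 0.47
V = 3.489 m^3

3.489


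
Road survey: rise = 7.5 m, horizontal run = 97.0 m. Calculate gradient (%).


Formula: Gradient = rise / run * 100
Gradient = 7.5 / 97.0 * 100 = 7.7%

7.7


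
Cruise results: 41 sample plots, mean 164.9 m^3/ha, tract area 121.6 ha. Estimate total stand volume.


Formula: Total Volume = Mean Volume per ha * Total Area
Total Volume = 164.9 m^3/ha * 121.6 ha
Total Volume = 20052 m^3

20052


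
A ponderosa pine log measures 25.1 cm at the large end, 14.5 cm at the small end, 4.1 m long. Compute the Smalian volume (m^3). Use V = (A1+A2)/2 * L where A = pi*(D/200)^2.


Smalian: V = (A1 + A2)/2 * L,  A = pi*(D/200)^2
A1 = pi*(25.1/200)^2 = 0.049481 m^2
A2 = pi*(14.5/200)^2 = 0.016513 m^2
V = (0.049481+0.016513)/2*4.1 = 0.1353 m^3

0.1353


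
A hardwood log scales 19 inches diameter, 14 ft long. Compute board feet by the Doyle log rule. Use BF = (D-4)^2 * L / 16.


Doyle: BF = (D - 4)^2 * L / 16
Adjusted diameter = 19 - 4 = 15 in
(D-4)^2 = 15^2 = 225
BF = 225 * 14 / 16 = 197 BF

197


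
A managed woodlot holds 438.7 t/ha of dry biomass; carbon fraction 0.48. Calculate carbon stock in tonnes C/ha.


Formula: Carbon Stock = Biomass * Carbon Fraction
C = 438.7 t/ha * 0.48
C = 210.6 t C/ha

210.6
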